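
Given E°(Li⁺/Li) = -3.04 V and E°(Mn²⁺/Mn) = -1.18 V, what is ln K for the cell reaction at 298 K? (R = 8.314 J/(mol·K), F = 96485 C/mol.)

ln K = 144.9

E°_cell = -1.18 − (-3.04) = 1.86 V, with n = 2 electrons transferred.
At equilibrium E = 0, so the Nernst equation gives ln K = nFE°/RT = (2)(96485)(1.86)/((8.314)(298)) = 144.87.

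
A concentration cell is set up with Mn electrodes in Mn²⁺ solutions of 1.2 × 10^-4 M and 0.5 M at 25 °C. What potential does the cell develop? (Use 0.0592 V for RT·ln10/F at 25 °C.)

Both half-cells are Mn²⁺/Mn, so E°_cell = 0. The concentrated side is the cathode; the cell reaction moves Mn²⁺ from high to low concentration with n = 2.
Q = [Mn²⁺]_dilute/[Mn²⁺]_conc = 1.2 × 10^-4/0.5 = 2.4 × 10^-4.
E = 0 − (0.0592/2) log Q = −(0.0592/2)(-3.620) = 0.1072 V.

0.11 V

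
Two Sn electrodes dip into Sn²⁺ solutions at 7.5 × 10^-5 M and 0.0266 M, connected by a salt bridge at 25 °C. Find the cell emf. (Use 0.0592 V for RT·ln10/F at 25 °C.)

0.075 V

Both half-cells are Sn²⁺/Sn, so E°_cell = 0. The concentrated side is the cathode; the cell reaction moves Sn²⁺ from high to low concentration with n = 2.
Q = [Sn²⁺]_dilute/[Sn²⁺]_conc = 7.5 × 10^-5/0.0266 = 0.00282.
E = 0 − (0.0592/2) log Q = −(0.0592/2)(-2.550) = 0.0755 V.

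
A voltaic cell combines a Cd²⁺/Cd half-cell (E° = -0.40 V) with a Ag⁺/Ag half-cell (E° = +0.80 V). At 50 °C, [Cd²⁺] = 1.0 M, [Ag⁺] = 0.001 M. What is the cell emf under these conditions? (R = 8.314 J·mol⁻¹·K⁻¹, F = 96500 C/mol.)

The Ag⁺/Ag couple has the higher reduction potential and acts as the cathode, so E°_cell = +0.80 − (-0.40) = 1.20 V.
Balancing electrons gives n = 2; the reaction quotient is Q = [Cd²⁺]/[Ag⁺]^2 = 1 × 10^6.
E = E° − (RT/nF) ln Q = 1.20 − (8.314×323)/(2×96500) × (13.816) = 1.200 − 0.192 = 1.008 V.

1.01 V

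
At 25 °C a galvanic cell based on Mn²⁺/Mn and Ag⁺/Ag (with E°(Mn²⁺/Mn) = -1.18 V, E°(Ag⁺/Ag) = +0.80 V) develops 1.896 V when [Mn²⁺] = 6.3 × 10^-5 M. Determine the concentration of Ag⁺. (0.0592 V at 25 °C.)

3 × 10^-4 M

From the Nernst equation, log Q = n(E° − E)/0.0592 = 2(1.98 − 1.896)/0.0592 = 2.838, so Q = 688.
With Q = [Mn²⁺]/[Ag⁺]^2 and the known concentrations, [Ag⁺]^2 in the denominator gives [Ag⁺] = 3 × 10^-4 M.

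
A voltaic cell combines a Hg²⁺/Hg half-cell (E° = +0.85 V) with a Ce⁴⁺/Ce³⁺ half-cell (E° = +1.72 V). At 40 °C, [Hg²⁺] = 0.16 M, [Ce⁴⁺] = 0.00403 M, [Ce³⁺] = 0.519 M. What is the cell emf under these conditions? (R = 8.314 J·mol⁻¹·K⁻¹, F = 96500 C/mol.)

The Ce⁴⁺/Ce³⁺ couple has the higher reduction potential and acts as the cathode, so E°_cell = +1.72 − (+0.85) = 0.87 V.
Balancing electrons gives n = 2; the reaction quotient is Q = [Hg²⁺]·[Ce³⁺]^2/[Ce⁴⁺]^2 = 2650.
E = E° − (RT/nF) ln Q = 0.87 − (8.314×313)/(2×96500) × (7.884) = 0.870 − 0.106 = 0.764 V.

0.764 V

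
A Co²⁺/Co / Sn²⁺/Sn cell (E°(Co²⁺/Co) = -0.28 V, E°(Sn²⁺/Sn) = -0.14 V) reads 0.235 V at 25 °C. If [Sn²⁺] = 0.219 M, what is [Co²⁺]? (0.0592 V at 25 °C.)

1.4 × 10^-4 M

From the Nernst equation, log Q = n(E° − E)/0.0592 = 2(0.14 − 0.235)/0.0592 = -3.209, so Q = 6.17 × 10^-4.
With Q = [Co²⁺]/[Sn²⁺] and the known concentrations, [Co²⁺] in the numerator gives [Co²⁺] = 1.4 × 10^-4 M.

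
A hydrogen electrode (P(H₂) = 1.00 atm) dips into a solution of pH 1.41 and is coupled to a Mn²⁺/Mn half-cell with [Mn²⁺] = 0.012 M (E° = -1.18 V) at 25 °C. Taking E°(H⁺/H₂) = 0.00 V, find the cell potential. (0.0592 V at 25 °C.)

1.15 V

The hydrogen couple is the cathode, so E°_cell = 1.18 V; n = 2.
[H⁺] = 10^(−1.41) = 0.039 M, and Q = [Mn²⁺]·P(H₂) / [H⁺]^2 = 7.93.
E = E° − (0.0592/2) log Q = 1.18 − (0.0592/2)(0.899) = 1.153 V.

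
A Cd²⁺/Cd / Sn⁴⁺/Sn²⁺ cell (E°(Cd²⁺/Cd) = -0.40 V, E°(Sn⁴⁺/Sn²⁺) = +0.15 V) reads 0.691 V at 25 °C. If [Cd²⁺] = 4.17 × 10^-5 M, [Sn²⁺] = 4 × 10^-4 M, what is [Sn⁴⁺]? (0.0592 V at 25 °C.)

From the Nernst equation, log Q = n(E° − E)/0.0592 = 2(0.55 − 0.691)/0.0592 = -4.764, so Q = 1.72 × 10^-5.
With Q = [Cd²⁺]·[Sn²⁺]/[Sn⁴⁺] and the known concentrations, [Sn⁴⁺] in the denominator gives [Sn⁴⁺] = 9.7 × 10^-4 M.

9.7 × 10^-4 M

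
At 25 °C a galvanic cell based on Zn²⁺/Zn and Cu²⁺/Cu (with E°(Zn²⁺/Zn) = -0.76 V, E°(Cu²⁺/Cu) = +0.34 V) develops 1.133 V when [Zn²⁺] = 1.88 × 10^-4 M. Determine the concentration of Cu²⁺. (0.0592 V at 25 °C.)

0.0024 M

From the Nernst equation, log Q = n(E° − E)/0.0592 = 2(1.10 − 1.133)/0.0592 = -1.115, so Q = 0.0768.
With Q = [Zn²⁺]/[Cu²⁺] and the known concentrations, [Cu²⁺] in the denominator gives [Cu²⁺] = 0.0024 M.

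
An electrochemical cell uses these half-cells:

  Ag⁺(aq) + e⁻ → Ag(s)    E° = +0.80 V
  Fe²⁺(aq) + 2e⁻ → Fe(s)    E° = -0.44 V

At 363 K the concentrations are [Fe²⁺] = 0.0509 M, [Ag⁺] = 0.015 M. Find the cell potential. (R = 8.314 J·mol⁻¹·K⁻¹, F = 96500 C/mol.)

The Ag⁺/Ag couple has the higher reduction potential and acts as the cathode, so E°_cell = +0.80 − (-0.44) = 1.24 V.
Balancing electrons gives n = 2; the reaction quotient is Q = [Fe²⁺]/[Ag⁺]^2 = 226.
E = E° − (RT/nF) ln Q = 1.24 − (8.314×363)/(2×96500) × (5.422) = 1.240 − 0.085 = 1.155 V.

1.16 V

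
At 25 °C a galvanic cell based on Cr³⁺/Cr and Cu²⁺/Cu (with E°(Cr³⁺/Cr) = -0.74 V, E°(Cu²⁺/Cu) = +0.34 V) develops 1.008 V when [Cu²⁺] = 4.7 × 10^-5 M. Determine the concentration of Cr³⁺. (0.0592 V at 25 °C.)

0.0014 M

From the Nernst equation, log Q = n(E° − E)/0.0592 = 6(1.08 − 1.008)/0.0592 = 7.297, so Q = 1.98 × 10^7.
With Q = [Cr³⁺]^2/[Cu²⁺]^3 and the known concentrations, [Cr³⁺]^2 in the numerator gives [Cr³⁺] = 0.0014 M.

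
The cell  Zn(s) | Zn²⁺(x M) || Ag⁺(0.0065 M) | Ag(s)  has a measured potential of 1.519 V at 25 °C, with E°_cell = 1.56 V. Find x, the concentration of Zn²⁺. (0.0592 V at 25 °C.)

0.001 M

From the Nernst equation, log Q = n(E° − E)/0.0592 = 2(1.56 − 1.519)/0.0592 = 1.385, so Q = 24.3.
With Q = [Zn²⁺]/[Ag⁺]^2 and the known concentrations, [Zn²⁺] in the numerator gives [Zn²⁺] = 0.001 M.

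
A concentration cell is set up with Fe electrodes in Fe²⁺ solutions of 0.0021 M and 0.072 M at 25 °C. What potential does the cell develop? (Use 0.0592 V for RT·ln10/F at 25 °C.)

0.045 V

Both half-cells are Fe²⁺/Fe, so E°_cell = 0. The concentrated side is the cathode; the cell reaction moves Fe²⁺ from high to low concentration with n = 2.
Q = [Fe²⁺]_dilute/[Fe²⁺]_conc = 0.0021/0.072 = 0.0292.
E = 0 − (0.0592/2) log Q = −(0.0592/2)(-1.535) = 0.0454 V.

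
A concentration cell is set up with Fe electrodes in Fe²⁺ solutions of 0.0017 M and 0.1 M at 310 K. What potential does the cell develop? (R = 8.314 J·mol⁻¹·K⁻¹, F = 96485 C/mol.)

Both half-cells are Fe²⁺/Fe, so E°_cell = 0. The concentrated side is the cathode; the cell reaction moves Fe²⁺ from high to low concentration with n = 2.
Q = [Fe²⁺]_dilute/[Fe²⁺]_conc = 0.0017/0.1 = 0.0170.
E = 0 − (RT/nF) ln Q = −((8.314×310)/(2×96485))(-4.075) = 0.0544 V.

0.054 V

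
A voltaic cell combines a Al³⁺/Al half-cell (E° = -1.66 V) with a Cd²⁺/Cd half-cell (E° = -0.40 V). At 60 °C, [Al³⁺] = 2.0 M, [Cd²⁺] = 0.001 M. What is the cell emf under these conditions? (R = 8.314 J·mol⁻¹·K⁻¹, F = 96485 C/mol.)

The Cd²⁺/Cd couple has the higher reduction potential and acts as the cathode, so E°_cell = -0.40 − (-1.66) = 1.26 V.
Balancing electrons gives n = 6; the reaction quotient is Q = [Al³⁺]^2/[Cd²⁺]^3 = 4 × 10^9.
E = E° − (RT/nF) ln Q = 1.26 − (8.314×333)/(6×96485) × (22.110) = 1.260 − 0.106 = 1.154 V.

1.15 V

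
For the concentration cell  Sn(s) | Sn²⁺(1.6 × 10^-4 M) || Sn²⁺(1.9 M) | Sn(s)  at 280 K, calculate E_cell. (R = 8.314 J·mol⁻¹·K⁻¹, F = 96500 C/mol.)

0.11 V

Both half-cells are Sn²⁺/Sn, so E°_cell = 0. The concentrated side is the cathode; the cell reaction moves Sn²⁺ from high to low concentration with n = 2.
Q = [Sn²⁺]_dilute/[Sn²⁺]_conc = 1.6 × 10^-4/1.9 = 8.42 × 10^-5.
E = 0 − (RT/nF) ln Q = −((8.314×280)/(2×96500))(-9.382) = 0.1132 V.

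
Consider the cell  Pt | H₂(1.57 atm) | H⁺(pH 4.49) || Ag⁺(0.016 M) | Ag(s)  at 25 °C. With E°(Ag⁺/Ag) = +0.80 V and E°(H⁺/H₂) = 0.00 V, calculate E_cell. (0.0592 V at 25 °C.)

The Ag⁺/Ag couple is the cathode, so E°_cell = 0.80 V; n = 2.
[H⁺] = 10^(−4.49) = 3.2 × 10^-5 M, and Q = [H⁺]^2 / ([Ag⁺]^2·P(H₂)) = 2.61 × 10^-6.
E = E° − (0.0592/2) log Q = 0.80 − (0.0592/2)(-5.584) = 0.965 V.

0.97 V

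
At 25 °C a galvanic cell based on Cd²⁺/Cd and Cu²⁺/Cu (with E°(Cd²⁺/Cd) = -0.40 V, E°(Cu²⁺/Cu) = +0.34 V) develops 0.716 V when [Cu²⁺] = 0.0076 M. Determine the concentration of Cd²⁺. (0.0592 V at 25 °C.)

From the Nernst equation, log Q = n(E° − E)/0.0592 = 2(0.74 − 0.716)/0.0592 = 0.811, so Q = 6.47.
With Q = [Cd²⁺]/[Cu²⁺] and the known concentrations, [Cd²⁺] in the numerator gives [Cd²⁺] = 0.049 M.

0.049 M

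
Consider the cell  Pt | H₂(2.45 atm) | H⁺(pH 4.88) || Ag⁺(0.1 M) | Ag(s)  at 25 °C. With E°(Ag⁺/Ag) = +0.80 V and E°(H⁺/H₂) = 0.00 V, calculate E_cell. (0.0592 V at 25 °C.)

The Ag⁺/Ag couple is the cathode, so E°_cell = 0.80 V; n = 2.
[H⁺] = 10^(−4.88) = 1.3 × 10^-5 M, and Q = [H⁺]^2 / ([Ag⁺]^2·P(H₂)) = 7.09 × 10^-9.
E = E° − (0.0592/2) log Q = 0.80 − (0.0592/2)(-8.149) = 1.041 V.

1.04 V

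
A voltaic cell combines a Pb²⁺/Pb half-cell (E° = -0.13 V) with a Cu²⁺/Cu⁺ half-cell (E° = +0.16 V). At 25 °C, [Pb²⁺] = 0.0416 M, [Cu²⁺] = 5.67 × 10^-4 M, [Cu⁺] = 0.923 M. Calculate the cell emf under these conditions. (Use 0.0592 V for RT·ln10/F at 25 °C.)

0.141 V

The Cu²⁺/Cu⁺ couple has the higher reduction potential and acts as the cathode, so E°_cell = +0.16 − (-0.13) = 0.29 V.
Balancing electrons gives n = 2; the reaction quotient is Q = [Pb²⁺]·[Cu⁺]^2/[Cu²⁺]^2 = 1.1 × 10^5.
At 25 °C, E = E° − (0.0592/n) log Q = 0.29 − (0.0592/2)(5.042) = 0.290 − 0.149 = 0.141 V.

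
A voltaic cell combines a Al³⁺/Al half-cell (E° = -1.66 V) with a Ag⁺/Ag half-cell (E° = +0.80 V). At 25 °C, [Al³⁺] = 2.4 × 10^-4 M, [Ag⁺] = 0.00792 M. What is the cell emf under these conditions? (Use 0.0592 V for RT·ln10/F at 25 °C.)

The Ag⁺/Ag couple has the higher reduction potential and acts as the cathode, so E°_cell = +0.80 − (-1.66) = 2.46 V.
Balancing electrons gives n = 3; the reaction quotient is Q = [Al³⁺]/[Ag⁺]^3 = 483.
At 25 °C, E = E° − (0.0592/n) log Q = 2.46 − (0.0592/3)(2.684) = 2.460 − 0.053 = 2.407 V.

2.41 V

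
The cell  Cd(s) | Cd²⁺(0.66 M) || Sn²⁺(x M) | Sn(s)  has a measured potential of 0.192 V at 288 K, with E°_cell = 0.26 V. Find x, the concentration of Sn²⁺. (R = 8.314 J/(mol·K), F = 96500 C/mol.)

From the Nernst equation, ln Q = nF(E° − E)/RT = 2×96500×(0.26 − 0.192)/(8.314×288) = 5.481, so Q = 240.
With Q = [Cd²⁺]/[Sn²⁺] and the known concentrations, [Sn²⁺] in the denominator gives [Sn²⁺] = 0.0027 M.

0.0027 M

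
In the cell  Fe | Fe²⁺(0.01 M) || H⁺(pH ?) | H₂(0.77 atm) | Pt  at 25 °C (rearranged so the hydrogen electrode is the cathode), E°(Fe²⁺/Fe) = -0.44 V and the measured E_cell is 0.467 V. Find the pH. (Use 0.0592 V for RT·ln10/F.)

pH = 0.60

E°_cell = 0.44 V and n = 2.
log Q = n(E° − E)/0.0592 = 2×(0.44 − 0.467)/0.0592 = -0.912.
With Q = [Fe²⁺]·P(H₂) / [H⁺]^2, solving for [H⁺] gives log[H⁺] = -0.601, so pH = 0.60.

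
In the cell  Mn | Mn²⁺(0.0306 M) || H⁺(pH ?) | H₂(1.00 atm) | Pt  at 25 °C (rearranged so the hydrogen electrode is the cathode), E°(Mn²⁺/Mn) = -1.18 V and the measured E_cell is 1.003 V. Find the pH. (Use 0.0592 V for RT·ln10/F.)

E°_cell = 1.18 V and n = 2.
log Q = n(E° − E)/0.0592 = 2×(1.18 − 1.003)/0.0592 = 5.980.
With Q = [Mn²⁺]·P(H₂) / [H⁺]^2, solving for [H⁺] gives log[H⁺] = -3.747, so pH = 3.75.

pH = 3.75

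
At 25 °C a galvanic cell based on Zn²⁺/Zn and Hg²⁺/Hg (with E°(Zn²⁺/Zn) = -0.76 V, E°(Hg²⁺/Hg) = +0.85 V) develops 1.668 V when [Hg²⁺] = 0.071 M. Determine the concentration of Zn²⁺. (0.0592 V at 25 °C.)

From the Nernst equation, log Q = n(E° − E)/0.0592 = 2(1.61 − 1.668)/0.0592 = -1.959, so Q = 0.0110.
With Q = [Zn²⁺]/[Hg²⁺] and the known concentrations, [Zn²⁺] in the numerator gives [Zn²⁺] = 7.8 × 10^-4 M.

7.8 × 10^-4 M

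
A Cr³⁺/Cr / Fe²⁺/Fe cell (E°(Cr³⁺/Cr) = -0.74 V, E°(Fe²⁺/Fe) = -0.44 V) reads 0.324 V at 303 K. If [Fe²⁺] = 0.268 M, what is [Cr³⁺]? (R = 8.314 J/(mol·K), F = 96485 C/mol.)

0.0088 M

From the Nernst equation, ln Q = nF(E° − E)/RT = 6×96485×(0.30 − 0.324)/(8.314×303) = -5.515, so Q = 0.00402.
With Q = [Cr³⁺]^2/[Fe²⁺]^3 and the known concentrations, [Cr³⁺]^2 in the numerator gives [Cr³⁺] = 0.0088 M.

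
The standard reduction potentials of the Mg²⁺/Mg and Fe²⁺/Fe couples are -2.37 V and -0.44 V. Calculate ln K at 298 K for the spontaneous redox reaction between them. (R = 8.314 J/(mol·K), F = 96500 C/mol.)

E°_cell = -0.44 − (-2.37) = 1.93 V, with n = 2 electrons transferred.
At equilibrium E = 0, so the Nernst equation gives ln K = nFE°/RT = (2)(96500)(1.93)/((8.314)(298)) = 150.34.

ln K = 150.3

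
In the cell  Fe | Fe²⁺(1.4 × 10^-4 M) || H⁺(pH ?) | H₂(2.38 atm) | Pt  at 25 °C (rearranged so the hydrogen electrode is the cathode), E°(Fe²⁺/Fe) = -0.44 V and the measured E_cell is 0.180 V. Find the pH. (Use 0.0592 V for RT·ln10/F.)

pH = 6.13

E°_cell = 0.44 V and n = 2.
log Q = n(E° − E)/0.0592 = 2×(0.44 − 0.180)/0.0592 = 8.784.
With Q = [Fe²⁺]·P(H₂) / [H⁺]^2, solving for [H⁺] gives log[H⁺] = -6.131, so pH = 6.13.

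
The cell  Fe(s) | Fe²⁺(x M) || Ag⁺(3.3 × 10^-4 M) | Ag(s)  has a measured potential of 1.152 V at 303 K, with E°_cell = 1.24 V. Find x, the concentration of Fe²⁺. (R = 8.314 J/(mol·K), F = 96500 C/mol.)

From the Nernst equation, ln Q = nF(E° − E)/RT = 2×96500×(1.24 − 1.152)/(8.314×303) = 6.742, so Q = 847.
With Q = [Fe²⁺]/[Ag⁺]^2 and the known concentrations, [Fe²⁺] in the numerator gives [Fe²⁺] = 9.2 × 10^-5 M.

9.2 × 10^-5 M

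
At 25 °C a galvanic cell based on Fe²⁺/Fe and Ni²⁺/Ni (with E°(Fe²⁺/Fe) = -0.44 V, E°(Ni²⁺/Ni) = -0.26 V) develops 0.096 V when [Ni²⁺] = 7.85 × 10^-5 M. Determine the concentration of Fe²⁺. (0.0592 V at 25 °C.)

0.054 M

From the Nernst equation, log Q = n(E° − E)/0.0592 = 2(0.18 − 0.096)/0.0592 = 2.838, so Q = 688.
With Q = [Fe²⁺]/[Ni²⁺] and the known concentrations, [Fe²⁺] in the numerator gives [Fe²⁺] = 0.054 M.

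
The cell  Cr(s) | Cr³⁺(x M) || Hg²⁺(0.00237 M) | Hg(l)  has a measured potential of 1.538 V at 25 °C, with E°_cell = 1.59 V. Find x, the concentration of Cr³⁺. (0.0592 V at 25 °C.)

0.05 M

From the Nernst equation, log Q = n(E° − E)/0.0592 = 6(1.59 − 1.538)/0.0592 = 5.270, so Q = 1.86 × 10^5.
With Q = [Cr³⁺]^2/[Hg²⁺]^3 and the known concentrations, [Cr³⁺]^2 in the numerator gives [Cr³⁺] = 0.05 M.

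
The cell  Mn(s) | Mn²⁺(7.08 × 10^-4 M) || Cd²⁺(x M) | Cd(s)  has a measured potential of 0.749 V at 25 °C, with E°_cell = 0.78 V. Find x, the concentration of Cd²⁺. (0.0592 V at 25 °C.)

From the Nernst equation, log Q = n(E° − E)/0.0592 = 2(0.78 − 0.749)/0.0592 = 1.047, so Q = 11.2.
With Q = [Mn²⁺]/[Cd²⁺] and the known concentrations, [Cd²⁺] in the denominator gives [Cd²⁺] = 6.3 × 10^-5 M.

6.3 × 10^-5 M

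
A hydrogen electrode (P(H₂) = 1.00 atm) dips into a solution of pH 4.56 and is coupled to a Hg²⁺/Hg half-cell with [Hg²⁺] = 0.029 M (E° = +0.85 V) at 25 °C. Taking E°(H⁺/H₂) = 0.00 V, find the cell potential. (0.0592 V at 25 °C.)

1.07 V

The Hg²⁺/Hg couple is the cathode, so E°_cell = 0.85 V; n = 2.
[H⁺] = 10^(−4.56) = 2.8 × 10^-5 M, and Q = [H⁺]^2 / ([Hg²⁺]·P(H₂)) = 2.62 × 10^-8.
E = E° − (0.0592/2) log Q = 0.85 − (0.0592/2)(-7.582) = 1.074 V.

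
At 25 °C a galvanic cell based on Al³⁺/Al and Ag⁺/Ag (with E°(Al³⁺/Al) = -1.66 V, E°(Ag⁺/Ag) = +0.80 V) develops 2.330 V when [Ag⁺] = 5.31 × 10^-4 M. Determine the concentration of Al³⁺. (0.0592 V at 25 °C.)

5.8 × 10^-4 M

From the Nernst equation, log Q = n(E° − E)/0.0592 = 3(2.46 − 2.330)/0.0592 = 6.588, so Q = 3.87 × 10^6.
With Q = [Al³⁺]/[Ag⁺]^3 and the known concentrations, [Al³⁺] in the numerator gives [Al³⁺] = 5.8 × 10^-4 M.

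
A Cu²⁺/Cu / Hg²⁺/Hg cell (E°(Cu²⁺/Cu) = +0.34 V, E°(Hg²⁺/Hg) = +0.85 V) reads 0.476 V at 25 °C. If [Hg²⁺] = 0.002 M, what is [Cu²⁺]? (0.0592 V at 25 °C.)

From the Nernst equation, log Q = n(E° − E)/0.0592 = 2(0.51 − 0.476)/0.0592 = 1.149, so Q = 14.1.
With Q = [Cu²⁺]/[Hg²⁺] and the known concentrations, [Cu²⁺] in the numerator gives [Cu²⁺] = 0.028 M.

0.028 M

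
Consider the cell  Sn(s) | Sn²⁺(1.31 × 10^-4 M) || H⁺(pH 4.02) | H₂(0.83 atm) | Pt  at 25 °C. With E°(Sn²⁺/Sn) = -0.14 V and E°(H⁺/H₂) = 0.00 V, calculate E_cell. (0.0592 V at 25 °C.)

0.019 V

The hydrogen couple is the cathode, so E°_cell = 0.14 V; n = 2.
[H⁺] = 10^(−4.02) = 9.5 × 10^-5 M, and Q = [Sn²⁺]·P(H₂) / [H⁺]^2 = 1.19 × 10^4.
E = E° − (0.0592/2) log Q = 0.14 − (0.0592/2)(4.076) = 0.019 V.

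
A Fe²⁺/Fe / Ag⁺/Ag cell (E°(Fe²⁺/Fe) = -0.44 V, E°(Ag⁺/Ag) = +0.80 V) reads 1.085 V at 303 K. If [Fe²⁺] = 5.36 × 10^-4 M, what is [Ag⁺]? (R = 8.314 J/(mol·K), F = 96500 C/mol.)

6.1 × 10^-5 M

From the Nernst equation, ln Q = nF(E° − E)/RT = 2×96500×(1.24 − 1.085)/(8.314×303) = 11.875, so Q = 1.44 × 10^5.
With Q = [Fe²⁺]/[Ag⁺]^2 and the known concentrations, [Ag⁺]^2 in the denominator gives [Ag⁺] = 6.1 × 10^-5 M.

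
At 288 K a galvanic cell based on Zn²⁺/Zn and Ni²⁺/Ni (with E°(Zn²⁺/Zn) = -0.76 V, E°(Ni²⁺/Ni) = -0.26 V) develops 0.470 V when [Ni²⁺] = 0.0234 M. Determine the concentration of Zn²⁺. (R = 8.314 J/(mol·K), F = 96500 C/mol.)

0.26 M

From the Nernst equation, ln Q = nF(E° − E)/RT = 2×96500×(0.50 − 0.470)/(8.314×288) = 2.418, so Q = 11.2.
With Q = [Zn²⁺]/[Ni²⁺] and the known concentrations, [Zn²⁺] in the numerator gives [Zn²⁺] = 0.26 M.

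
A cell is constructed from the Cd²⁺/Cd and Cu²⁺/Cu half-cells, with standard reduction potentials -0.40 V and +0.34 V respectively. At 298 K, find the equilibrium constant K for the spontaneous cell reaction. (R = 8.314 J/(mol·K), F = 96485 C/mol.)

E°_cell = +0.34 − (-0.40) = 0.74 V, with n = 2 electrons transferred.
At equilibrium E = 0, so the Nernst equation gives ln K = nFE°/RT = (2)(96485)(0.74)/((8.314)(298)) = 57.64.
K = e^57.64 = 1.1 × 10^25.

1.1 × 10^25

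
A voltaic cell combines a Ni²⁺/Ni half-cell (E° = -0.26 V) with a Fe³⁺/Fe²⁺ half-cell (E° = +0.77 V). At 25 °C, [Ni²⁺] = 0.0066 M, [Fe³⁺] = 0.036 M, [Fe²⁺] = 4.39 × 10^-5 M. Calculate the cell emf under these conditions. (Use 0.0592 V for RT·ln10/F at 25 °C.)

1.27 V

The Fe³⁺/Fe²⁺ couple has the higher reduction potential and acts as the cathode, so E°_cell = +0.77 − (-0.26) = 1.03 V.
Balancing electrons gives n = 2; the reaction quotient is Q = [Ni²⁺]·[Fe²⁺]^2/[Fe³⁺]^2 = 9.81 × 10^-9.
At 25 °C, E = E° − (0.0592/n) log Q = 1.03 − (0.0592/2)(-8.008) = 1.030 + 0.237 = 1.267 V.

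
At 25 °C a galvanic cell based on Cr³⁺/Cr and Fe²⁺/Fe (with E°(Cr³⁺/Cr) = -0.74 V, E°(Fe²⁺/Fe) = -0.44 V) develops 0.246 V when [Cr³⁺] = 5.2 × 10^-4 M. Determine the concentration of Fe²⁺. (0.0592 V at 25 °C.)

From the Nernst equation, log Q = n(E° − E)/0.0592 = 6(0.30 − 0.246)/0.0592 = 5.473, so Q = 2.97 × 10^5.
With Q = [Cr³⁺]^2/[Fe²⁺]^3 and the known concentrations, [Fe²⁺]^3 in the denominator gives [Fe²⁺] = 9.7 × 10^-5 M.

9.7 × 10^-5 M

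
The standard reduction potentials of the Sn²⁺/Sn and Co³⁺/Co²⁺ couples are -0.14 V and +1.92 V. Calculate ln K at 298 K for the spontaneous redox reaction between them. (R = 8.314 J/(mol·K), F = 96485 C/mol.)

ln K = 160.4

E°_cell = +1.92 − (-0.14) = 2.06 V, with n = 2 electrons transferred.
At equilibrium E = 0, so the Nernst equation gives ln K = nFE°/RT = (2)(96485)(2.06)/((8.314)(298)) = 160.45.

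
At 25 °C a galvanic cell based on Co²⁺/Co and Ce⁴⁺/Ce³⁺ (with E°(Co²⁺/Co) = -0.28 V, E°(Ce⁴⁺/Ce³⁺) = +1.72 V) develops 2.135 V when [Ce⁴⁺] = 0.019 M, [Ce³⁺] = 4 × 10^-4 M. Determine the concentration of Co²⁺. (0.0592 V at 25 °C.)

From the Nernst equation, log Q = n(E° − E)/0.0592 = 2(2.00 − 2.135)/0.0592 = -4.561, so Q = 2.75 × 10^-5.
With Q = [Co²⁺]·[Ce³⁺]^2/[Ce⁴⁺]^2 and the known concentrations, [Co²⁺] in the numerator gives [Co²⁺] = 0.062 M.

0.062 M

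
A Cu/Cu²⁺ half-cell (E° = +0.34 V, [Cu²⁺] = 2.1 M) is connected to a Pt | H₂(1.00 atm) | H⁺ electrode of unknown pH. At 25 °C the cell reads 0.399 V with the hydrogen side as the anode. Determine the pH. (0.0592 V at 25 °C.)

pH = 0.84

E°_cell = 0.34 V and n = 2.
log Q = n(E° − E)/0.0592 = 2×(0.34 − 0.399)/0.0592 = -1.993.
With Q = [H⁺]^2 / ([Cu²⁺]·P(H₂)), solving for [H⁺] gives log[H⁺] = -0.836, so pH = 0.84.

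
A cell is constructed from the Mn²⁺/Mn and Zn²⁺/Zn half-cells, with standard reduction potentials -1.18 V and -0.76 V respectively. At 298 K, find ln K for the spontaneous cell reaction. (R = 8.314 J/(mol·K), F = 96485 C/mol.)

ln K = 32.7

E°_cell = -0.76 − (-1.18) = 0.42 V, with n = 2 electrons transferred.
At equilibrium E = 0, so the Nernst equation gives ln K = nFE°/RT = (2)(96485)(0.42)/((8.314)(298)) = 32.71.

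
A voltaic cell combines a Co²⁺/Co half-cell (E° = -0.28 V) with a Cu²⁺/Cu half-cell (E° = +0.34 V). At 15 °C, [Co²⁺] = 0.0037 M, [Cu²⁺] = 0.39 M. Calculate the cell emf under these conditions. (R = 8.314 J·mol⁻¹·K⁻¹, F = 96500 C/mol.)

The Cu²⁺/Cu couple has the higher reduction potential and acts as the cathode, so E°_cell = +0.34 − (-0.28) = 0.62 V.
Balancing electrons gives n = 2; the reaction quotient is Q = [Co²⁺]/[Cu²⁺] = 0.00949.
E = E° − (RT/nF) ln Q = 0.62 − (8.314×288)/(2×96500) × (-4.658) = 0.620 + 0.058 = 0.678 V.

0.678 V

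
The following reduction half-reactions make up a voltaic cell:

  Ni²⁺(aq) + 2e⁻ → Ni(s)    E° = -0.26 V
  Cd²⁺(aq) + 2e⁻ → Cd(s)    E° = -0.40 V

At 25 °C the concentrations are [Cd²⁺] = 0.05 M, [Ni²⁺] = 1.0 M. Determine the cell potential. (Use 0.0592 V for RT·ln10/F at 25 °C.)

The Ni²⁺/Ni couple has the higher reduction potential and acts as the cathode, so E°_cell = -0.26 − (-0.40) = 0.14 V.
Balancing electrons gives n = 2; the reaction quotient is Q = [Cd²⁺]/[Ni²⁺] = 0.0500.
At 25 °C, E = E° − (0.0592/n) log Q = 0.14 − (0.0592/2)(-1.301) = 0.140 + 0.039 = 0.179 V.

0.179 V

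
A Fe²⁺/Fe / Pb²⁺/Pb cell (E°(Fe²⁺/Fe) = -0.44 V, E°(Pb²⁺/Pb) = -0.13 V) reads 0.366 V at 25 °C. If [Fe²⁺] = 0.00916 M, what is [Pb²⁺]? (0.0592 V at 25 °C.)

0.71 M

From the Nernst equation, log Q = n(E° − E)/0.0592 = 2(0.31 − 0.366)/0.0592 = -1.892, so Q = 0.0128.
With Q = [Fe²⁺]/[Pb²⁺] and the known concentrations, [Pb²⁺] in the denominator gives [Pb²⁺] = 0.71 M.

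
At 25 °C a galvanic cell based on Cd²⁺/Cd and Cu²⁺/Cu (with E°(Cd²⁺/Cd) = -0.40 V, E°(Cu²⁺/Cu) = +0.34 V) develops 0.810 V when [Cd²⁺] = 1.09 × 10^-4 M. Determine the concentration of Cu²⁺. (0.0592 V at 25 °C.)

From the Nernst equation, log Q = n(E° − E)/0.0592 = 2(0.74 − 0.810)/0.0592 = -2.365, so Q = 0.00432.
With Q = [Cd²⁺]/[Cu²⁺] and the known concentrations, [Cu²⁺] in the denominator gives [Cu²⁺] = 0.025 M.

0.025 M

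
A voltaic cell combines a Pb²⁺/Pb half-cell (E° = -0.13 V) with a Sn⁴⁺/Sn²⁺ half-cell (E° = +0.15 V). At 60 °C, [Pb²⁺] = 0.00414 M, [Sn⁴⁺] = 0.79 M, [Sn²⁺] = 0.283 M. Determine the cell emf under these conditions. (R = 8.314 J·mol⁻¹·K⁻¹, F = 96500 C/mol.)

0.373 V

The Sn⁴⁺/Sn²⁺ couple has the higher reduction potential and acts as the cathode, so E°_cell = +0.15 − (-0.13) = 0.28 V.
Balancing electrons gives n = 2; the reaction quotient is Q = [Pb²⁺]·[Sn²⁺]/[Sn⁴⁺] = 0.00148.
E = E° − (RT/nF) ln Q = 0.28 − (8.314×333)/(2×96500) × (-6.514) = 0.280 + 0.093 = 0.373 V.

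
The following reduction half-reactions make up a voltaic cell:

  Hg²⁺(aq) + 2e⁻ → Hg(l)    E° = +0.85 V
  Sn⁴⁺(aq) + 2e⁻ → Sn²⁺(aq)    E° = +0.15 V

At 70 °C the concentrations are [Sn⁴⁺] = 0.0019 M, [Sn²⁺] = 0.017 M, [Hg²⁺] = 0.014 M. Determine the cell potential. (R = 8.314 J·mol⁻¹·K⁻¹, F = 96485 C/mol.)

0.669 V

The Hg²⁺/Hg couple has the higher reduction potential and acts as the cathode, so E°_cell = +0.85 − (+0.15) = 0.70 V.
Balancing electrons gives n = 2; the reaction quotient is Q = [Sn⁴⁺]/([Sn²⁺]·[Hg²⁺]) = 7.98.
E = E° − (RT/nF) ln Q = 0.70 − (8.314×343)/(2×96485) × (2.077) = 0.700 − 0.031 = 0.669 V.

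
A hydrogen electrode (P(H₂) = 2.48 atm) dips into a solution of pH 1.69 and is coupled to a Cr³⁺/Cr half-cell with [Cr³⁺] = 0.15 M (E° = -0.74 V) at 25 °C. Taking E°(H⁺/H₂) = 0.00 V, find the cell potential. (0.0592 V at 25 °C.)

The hydrogen couple is the cathode, so E°_cell = 0.74 V; n = 6.
[H⁺] = 10^(−1.69) = 0.020 M, and Q = [Cr³⁺]^2·P(H₂)^3 / [H⁺]^6 = 4.74 × 10^9.
E = E° − (0.0592/6) log Q = 0.74 − (0.0592/6)(9.676) = 0.645 V.

0.64 V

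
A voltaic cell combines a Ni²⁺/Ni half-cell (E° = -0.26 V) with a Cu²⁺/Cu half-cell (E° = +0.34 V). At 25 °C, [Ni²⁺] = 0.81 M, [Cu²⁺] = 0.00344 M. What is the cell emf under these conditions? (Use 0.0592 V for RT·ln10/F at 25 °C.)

The Cu²⁺/Cu couple has the higher reduction potential and acts as the cathode, so E°_cell = +0.34 − (-0.26) = 0.60 V.
Balancing electrons gives n = 2; the reaction quotient is Q = [Ni²⁺]/[Cu²⁺] = 235.
At 25 °C, E = E° − (0.0592/n) log Q = 0.60 − (0.0592/2)(2.372) = 0.600 − 0.070 = 0.530 V.

0.530 V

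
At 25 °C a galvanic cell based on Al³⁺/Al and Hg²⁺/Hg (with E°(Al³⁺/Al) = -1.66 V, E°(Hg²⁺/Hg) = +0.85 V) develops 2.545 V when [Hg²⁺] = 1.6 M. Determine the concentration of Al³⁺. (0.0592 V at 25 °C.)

From the Nernst equation, log Q = n(E° − E)/0.0592 = 6(2.51 − 2.545)/0.0592 = -3.547, so Q = 2.84 × 10^-4.
With Q = [Al³⁺]^2/[Hg²⁺]^3 and the known concentrations, [Al³⁺]^2 in the numerator gives [Al³⁺] = 0.034 M.

0.034 M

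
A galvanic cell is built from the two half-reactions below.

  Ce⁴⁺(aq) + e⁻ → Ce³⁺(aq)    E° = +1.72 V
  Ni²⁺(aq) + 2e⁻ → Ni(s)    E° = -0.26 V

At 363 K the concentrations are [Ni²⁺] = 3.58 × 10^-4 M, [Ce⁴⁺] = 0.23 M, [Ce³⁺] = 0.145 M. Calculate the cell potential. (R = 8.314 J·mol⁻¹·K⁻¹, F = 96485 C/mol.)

The Ce⁴⁺/Ce³⁺ couple has the higher reduction potential and acts as the cathode, so E°_cell = +1.72 − (-0.26) = 1.98 V.
Balancing electrons gives n = 2; the reaction quotient is Q = [Ni²⁺]·[Ce³⁺]^2/[Ce⁴⁺]^2 = 1.42 × 10^-4.
E = E° − (RT/nF) ln Q = 1.98 − (8.314×363)/(2×96485) × (-8.858) = 1.980 + 0.139 = 2.119 V.

2.12 V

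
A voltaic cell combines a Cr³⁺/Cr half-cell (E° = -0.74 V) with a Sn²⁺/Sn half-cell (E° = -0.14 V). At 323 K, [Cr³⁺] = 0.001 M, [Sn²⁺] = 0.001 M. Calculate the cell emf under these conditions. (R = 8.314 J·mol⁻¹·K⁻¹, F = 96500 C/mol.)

0.568 V

The Sn²⁺/Sn couple has the higher reduction potential and acts as the cathode, so E°_cell = -0.14 − (-0.74) = 0.60 V.
Balancing electrons gives n = 6; the reaction quotient is Q = [Cr³⁺]^2/[Sn²⁺]^3 = 1000.
E = E° − (RT/nF) ln Q = 0.60 − (8.314×323)/(6×96500) × (6.908) = 0.600 − 0.032 = 0.568 V.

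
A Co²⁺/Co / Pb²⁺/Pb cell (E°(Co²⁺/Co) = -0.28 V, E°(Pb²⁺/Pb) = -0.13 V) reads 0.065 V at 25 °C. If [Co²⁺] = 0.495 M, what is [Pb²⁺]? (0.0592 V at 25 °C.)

From the Nernst equation, log Q = n(E° − E)/0.0592 = 2(0.15 − 0.065)/0.0592 = 2.872, so Q = 744.
With Q = [Co²⁺]/[Pb²⁺] and the known concentrations, [Pb²⁺] in the denominator gives [Pb²⁺] = 6.7 × 10^-4 M.

6.7 × 10^-4 M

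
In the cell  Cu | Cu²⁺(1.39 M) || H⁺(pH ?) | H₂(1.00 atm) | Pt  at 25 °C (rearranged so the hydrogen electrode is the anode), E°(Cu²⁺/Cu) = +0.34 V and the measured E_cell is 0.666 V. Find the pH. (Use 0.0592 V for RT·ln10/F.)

pH = 5.44

E°_cell = 0.34 V and n = 2.
log Q = n(E° − E)/0.0592 = 2×(0.34 − 0.666)/0.0592 = -11.014.
With Q = [H⁺]^2 / ([Cu²⁺]·P(H₂)), solving for [H⁺] gives log[H⁺] = -5.435, so pH = 5.44.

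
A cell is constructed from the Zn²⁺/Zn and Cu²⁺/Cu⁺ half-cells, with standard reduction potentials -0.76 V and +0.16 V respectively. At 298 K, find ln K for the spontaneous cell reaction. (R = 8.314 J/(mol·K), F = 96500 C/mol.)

ln K = 71.7

E°_cell = +0.16 − (-0.76) = 0.92 V, with n = 2 electrons transferred.
At equilibrium E = 0, so the Nernst equation gives ln K = nFE°/RT = (2)(96500)(0.92)/((8.314)(298)) = 71.67.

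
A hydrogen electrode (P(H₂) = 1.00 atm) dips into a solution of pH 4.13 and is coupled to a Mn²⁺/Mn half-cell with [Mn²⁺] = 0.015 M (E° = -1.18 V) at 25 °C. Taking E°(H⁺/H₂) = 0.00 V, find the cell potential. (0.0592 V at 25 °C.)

0.99 V

The hydrogen couple is the cathode, so E°_cell = 1.18 V; n = 2.
[H⁺] = 10^(−4.13) = 7.4 × 10^-5 M, and Q = [Mn²⁺]·P(H₂) / [H⁺]^2 = 2.73 × 10^6.
E = E° − (0.0592/2) log Q = 1.18 − (0.0592/2)(6.436) = 0.989 V.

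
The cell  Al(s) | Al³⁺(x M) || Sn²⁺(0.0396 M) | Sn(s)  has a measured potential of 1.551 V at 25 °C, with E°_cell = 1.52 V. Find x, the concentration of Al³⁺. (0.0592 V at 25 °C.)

2.1 × 10^-4 M

From the Nernst equation, log Q = n(E° − E)/0.0592 = 6(1.52 − 1.551)/0.0592 = -3.142, so Q = 7.21 × 10^-4.
With Q = [Al³⁺]^2/[Sn²⁺]^3 and the known concentrations, [Al³⁺]^2 in the numerator gives [Al³⁺] = 2.1 × 10^-4 M.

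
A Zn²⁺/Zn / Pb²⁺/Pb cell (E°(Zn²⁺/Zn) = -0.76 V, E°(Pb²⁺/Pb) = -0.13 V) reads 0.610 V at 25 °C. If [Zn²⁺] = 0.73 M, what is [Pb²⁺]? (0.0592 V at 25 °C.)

0.15 M

From the Nernst equation, log Q = n(E° − E)/0.0592 = 2(0.63 − 0.610)/0.0592 = 0.676, so Q = 4.74.
With Q = [Zn²⁺]/[Pb²⁺] and the known concentrations, [Pb²⁺] in the denominator gives [Pb²⁺] = 0.15 M.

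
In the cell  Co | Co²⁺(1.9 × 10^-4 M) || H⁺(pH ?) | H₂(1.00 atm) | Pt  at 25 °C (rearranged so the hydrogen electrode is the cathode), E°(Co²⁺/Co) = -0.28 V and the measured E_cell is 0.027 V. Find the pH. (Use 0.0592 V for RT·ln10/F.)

pH = 6.13

E°_cell = 0.28 V and n = 2.
log Q = n(E° − E)/0.0592 = 2×(0.28 − 0.027)/0.0592 = 8.547.
With Q = [Co²⁺]·P(H₂) / [H⁺]^2, solving for [H⁺] gives log[H⁺] = -6.134, so pH = 6.13.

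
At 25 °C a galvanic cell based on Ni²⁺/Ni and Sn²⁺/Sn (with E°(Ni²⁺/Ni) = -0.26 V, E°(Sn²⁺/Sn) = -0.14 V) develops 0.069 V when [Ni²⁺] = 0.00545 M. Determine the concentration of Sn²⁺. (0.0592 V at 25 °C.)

From the Nernst equation, log Q = n(E° − E)/0.0592 = 2(0.12 − 0.069)/0.0592 = 1.723, so Q = 52.8.
With Q = [Ni²⁺]/[Sn²⁺] and the known concentrations, [Sn²⁺] in the denominator gives [Sn²⁺] = 1 × 10^-4 M.

1 × 10^-4 M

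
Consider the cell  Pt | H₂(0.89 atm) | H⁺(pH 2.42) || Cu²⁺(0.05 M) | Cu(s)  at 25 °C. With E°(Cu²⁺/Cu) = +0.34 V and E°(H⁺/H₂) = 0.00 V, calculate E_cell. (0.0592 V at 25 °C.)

The Cu²⁺/Cu couple is the cathode, so E°_cell = 0.34 V; n = 2.
[H⁺] = 10^(−2.42) = 0.0038 M, and Q = [H⁺]^2 / ([Cu²⁺]·P(H₂)) = 3.25 × 10^-4.
E = E° − (0.0592/2) log Q = 0.34 − (0.0592/2)(-3.488) = 0.443 V.

0.44 V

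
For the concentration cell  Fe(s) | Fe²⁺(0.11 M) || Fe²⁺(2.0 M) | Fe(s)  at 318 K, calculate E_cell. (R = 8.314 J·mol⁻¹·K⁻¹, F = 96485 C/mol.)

Both half-cells are Fe²⁺/Fe, so E°_cell = 0. The concentrated side is the cathode; the cell reaction moves Fe²⁺ from high to low concentration with n = 2.
Q = [Fe²⁺]_dilute/[Fe²⁺]_conc = 0.11/2.0 = 0.0550.
E = 0 − (RT/nF) ln Q = −((8.314×318)/(2×96485))(-2.900) = 0.0397 V.

0.040 V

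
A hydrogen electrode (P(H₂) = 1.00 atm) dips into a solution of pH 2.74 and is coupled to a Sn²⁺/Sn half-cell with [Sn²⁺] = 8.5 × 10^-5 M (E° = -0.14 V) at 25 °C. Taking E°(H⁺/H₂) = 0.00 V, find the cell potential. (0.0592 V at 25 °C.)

0.098 V

The hydrogen couple is the cathode, so E°_cell = 0.14 V; n = 2.
[H⁺] = 10^(−2.74) = 0.0018 M, and Q = [Sn²⁺]·P(H₂) / [H⁺]^2 = 25.7.
E = E° − (0.0592/2) log Q = 0.14 − (0.0592/2)(1.409) = 0.098 V.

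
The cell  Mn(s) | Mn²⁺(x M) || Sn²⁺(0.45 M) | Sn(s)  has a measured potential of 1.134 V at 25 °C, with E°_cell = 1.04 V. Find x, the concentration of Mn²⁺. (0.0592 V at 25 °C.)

From the Nernst equation, log Q = n(E° − E)/0.0592 = 2(1.04 − 1.134)/0.0592 = -3.176, so Q = 6.67 × 10^-4.
With Q = [Mn²⁺]/[Sn²⁺] and the known concentrations, [Mn²⁺] in the numerator gives [Mn²⁺] = 3 × 10^-4 M.

3 × 10^-4 M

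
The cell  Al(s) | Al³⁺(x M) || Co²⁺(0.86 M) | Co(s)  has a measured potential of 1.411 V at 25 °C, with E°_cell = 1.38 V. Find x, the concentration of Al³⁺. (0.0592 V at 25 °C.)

From the Nernst equation, log Q = n(E° − E)/0.0592 = 6(1.38 − 1.411)/0.0592 = -3.142, so Q = 7.21 × 10^-4.
With Q = [Al³⁺]^2/[Co²⁺]^3 and the known concentrations, [Al³⁺]^2 in the numerator gives [Al³⁺] = 0.021 M.

0.021 M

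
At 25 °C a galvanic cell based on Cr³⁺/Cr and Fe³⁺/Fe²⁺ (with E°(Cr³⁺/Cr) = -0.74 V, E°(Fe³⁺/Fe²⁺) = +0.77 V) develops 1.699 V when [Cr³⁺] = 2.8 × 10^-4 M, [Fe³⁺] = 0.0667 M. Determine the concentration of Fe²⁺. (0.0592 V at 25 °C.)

6.5 × 10^-4 M

From the Nernst equation, log Q = n(E° − E)/0.0592 = 3(1.51 − 1.699)/0.0592 = -9.578, so Q = 2.64 × 10^-10.
With Q = [Cr³⁺]·[Fe²⁺]^3/[Fe³⁺]^3 and the known concentrations, [Fe²⁺]^3 in the numerator gives [Fe²⁺] = 6.5 × 10^-4 M.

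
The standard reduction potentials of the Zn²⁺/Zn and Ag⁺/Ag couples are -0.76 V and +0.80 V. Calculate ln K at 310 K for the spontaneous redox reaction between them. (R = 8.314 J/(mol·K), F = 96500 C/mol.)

E°_cell = +0.80 − (-0.76) = 1.56 V, with n = 2 electrons transferred.
At equilibrium E = 0, so the Nernst equation gives ln K = nFE°/RT = (2)(96500)(1.56)/((8.314)(310)) = 116.82.

ln K = 116.8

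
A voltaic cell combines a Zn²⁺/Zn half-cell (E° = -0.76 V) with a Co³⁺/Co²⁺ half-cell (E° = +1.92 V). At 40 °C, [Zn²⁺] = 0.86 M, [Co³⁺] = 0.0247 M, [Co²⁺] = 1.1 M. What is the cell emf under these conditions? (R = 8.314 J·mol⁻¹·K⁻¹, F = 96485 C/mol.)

The Co³⁺/Co²⁺ couple has the higher reduction potential and acts as the cathode, so E°_cell = +1.92 − (-0.76) = 2.68 V.
Balancing electrons gives n = 2; the reaction quotient is Q = [Zn²⁺]·[Co²⁺]^2/[Co³⁺]^2 = 1710.
E = E° − (RT/nF) ln Q = 2.68 − (8.314×313)/(2×96485) × (7.442) = 2.680 − 0.100 = 2.580 V.

2.58 V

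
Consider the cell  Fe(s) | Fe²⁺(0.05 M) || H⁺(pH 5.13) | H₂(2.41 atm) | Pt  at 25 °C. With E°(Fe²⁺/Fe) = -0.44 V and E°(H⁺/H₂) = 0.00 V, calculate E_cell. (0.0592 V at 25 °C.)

0.16 V

The hydrogen couple is the cathode, so E°_cell = 0.44 V; n = 2.
[H⁺] = 10^(−5.13) = 7.4 × 10^-6 M, and Q = [Fe²⁺]·P(H₂) / [H⁺]^2 = 2.19 × 10^9.
E = E° − (0.0592/2) log Q = 0.44 − (0.0592/2)(9.341) = 0.164 V.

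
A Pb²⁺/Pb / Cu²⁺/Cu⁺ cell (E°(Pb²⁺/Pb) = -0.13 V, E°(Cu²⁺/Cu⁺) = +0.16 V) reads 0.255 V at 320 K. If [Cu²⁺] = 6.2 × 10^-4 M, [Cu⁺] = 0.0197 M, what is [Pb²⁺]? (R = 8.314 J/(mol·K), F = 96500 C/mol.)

From the Nernst equation, ln Q = nF(E° − E)/RT = 2×96500×(0.29 − 0.255)/(8.314×320) = 2.539, so Q = 12.7.
With Q = [Pb²⁺]·[Cu⁺]^2/[Cu²⁺]^2 and the known concentrations, [Pb²⁺] in the numerator gives [Pb²⁺] = 0.013 M.

0.013 M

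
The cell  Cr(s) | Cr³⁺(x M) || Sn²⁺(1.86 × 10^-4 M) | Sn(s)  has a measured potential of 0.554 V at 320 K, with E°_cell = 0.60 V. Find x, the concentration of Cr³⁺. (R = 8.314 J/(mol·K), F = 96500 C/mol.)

3.8 × 10^-4 M

From the Nernst equation, ln Q = nF(E° − E)/RT = 6×96500×(0.60 − 0.554)/(8.314×320) = 10.011, so Q = 2.23 × 10^4.
With Q = [Cr³⁺]^2/[Sn²⁺]^3 and the known concentrations, [Cr³⁺]^2 in the numerator gives [Cr³⁺] = 3.8 × 10^-4 M.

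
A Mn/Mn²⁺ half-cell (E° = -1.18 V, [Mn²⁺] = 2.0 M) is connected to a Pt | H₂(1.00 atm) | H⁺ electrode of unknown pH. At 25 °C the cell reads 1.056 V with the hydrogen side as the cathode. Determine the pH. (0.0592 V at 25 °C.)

pH = 1.94

E°_cell = 1.18 V and n = 2.
log Q = n(E° − E)/0.0592 = 2×(1.18 − 1.056)/0.0592 = 4.189.
With Q = [Mn²⁺]·P(H₂) / [H⁺]^2, solving for [H⁺] gives log[H⁺] = -1.944, so pH = 1.94.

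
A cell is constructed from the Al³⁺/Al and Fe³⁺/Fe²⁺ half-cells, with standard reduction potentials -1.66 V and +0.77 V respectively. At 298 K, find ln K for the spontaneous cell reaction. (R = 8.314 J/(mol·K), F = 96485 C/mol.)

E°_cell = +0.77 − (-1.66) = 2.43 V, with n = 3 electrons transferred.
At equilibrium E = 0, so the Nernst equation gives ln K = nFE°/RT = (3)(96485)(2.43)/((8.314)(298)) = 283.90.

ln K = 283.9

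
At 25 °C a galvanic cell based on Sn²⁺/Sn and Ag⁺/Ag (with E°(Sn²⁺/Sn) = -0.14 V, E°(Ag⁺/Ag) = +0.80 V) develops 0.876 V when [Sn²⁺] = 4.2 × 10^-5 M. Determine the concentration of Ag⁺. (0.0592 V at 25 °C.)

From the Nernst equation, log Q = n(E° − E)/0.0592 = 2(0.94 − 0.876)/0.0592 = 2.162, so Q = 145.
With Q = [Sn²⁺]/[Ag⁺]^2 and the known concentrations, [Ag⁺]^2 in the denominator gives [Ag⁺] = 5.4 × 10^-4 M.

5.4 × 10^-4 M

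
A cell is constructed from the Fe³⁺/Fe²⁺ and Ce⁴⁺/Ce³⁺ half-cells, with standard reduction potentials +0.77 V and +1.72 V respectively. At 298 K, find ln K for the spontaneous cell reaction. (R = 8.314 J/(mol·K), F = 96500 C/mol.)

E°_cell = +1.72 − (+0.77) = 0.95 V, with n = 1 electron transferred.
At equilibrium E = 0, so the Nernst equation gives ln K = nFE°/RT = (1)(96500)(0.95)/((8.314)(298)) = 37.00.

ln K = 37.0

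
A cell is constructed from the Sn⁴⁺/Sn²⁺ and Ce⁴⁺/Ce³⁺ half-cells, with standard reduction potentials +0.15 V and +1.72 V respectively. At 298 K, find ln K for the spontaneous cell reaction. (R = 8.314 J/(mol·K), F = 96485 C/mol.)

ln K = 122.3

E°_cell = +1.72 − (+0.15) = 1.57 V, with n = 2 electrons transferred.
At equilibrium E = 0, so the Nernst equation gives ln K = nFE°/RT = (2)(96485)(1.57)/((8.314)(298)) = 122.28.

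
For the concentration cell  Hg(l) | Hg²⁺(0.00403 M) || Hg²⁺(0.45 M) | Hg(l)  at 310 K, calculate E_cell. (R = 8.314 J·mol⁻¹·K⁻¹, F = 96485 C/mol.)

0.063 V

Both half-cells are Hg²⁺/Hg, so E°_cell = 0. The concentrated side is the cathode; the cell reaction moves Hg²⁺ from high to low concentration with n = 2.
Q = [Hg²⁺]_dilute/[Hg²⁺]_conc = 0.00403/0.45 = 0.00896.
E = 0 − (RT/nF) ln Q = −((8.314×310)/(2×96485))(-4.715) = 0.0630 V.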